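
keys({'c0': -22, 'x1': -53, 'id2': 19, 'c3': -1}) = ['c0', 'x1', 'id2', 'c3']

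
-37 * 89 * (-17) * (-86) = -4814366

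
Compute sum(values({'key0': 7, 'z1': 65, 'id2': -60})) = 12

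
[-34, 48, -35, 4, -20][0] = -34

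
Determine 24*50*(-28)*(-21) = 705600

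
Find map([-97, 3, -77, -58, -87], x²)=(-97)²=9409, (3)²=9, (-77)²=5929, (-58)²=3364, (-87)²=7569
= [9409, 9, 5929, 3364, 7569]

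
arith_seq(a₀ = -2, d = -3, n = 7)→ a_0 = -2 + 0*-3 = -2
a_1 = -2 + 1*-3 = -5
a_2 = -2 + 2*-3 = -8
...
= [-2, -5, -8, -11, -14, -17, -20]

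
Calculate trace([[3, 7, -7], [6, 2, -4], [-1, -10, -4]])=diagonal: 3 + 2 + (-4)
= 1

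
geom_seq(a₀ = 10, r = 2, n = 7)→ a_0 = 10*2^0 = 10
a_1 = 10*2^1 = 20
a_2 = 10*2^2 = 40
...
= [10, 20, 40, 80, 160, 320, 640]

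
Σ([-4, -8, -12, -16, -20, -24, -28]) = (-4) + (-8) + (-12) + (-16) + (-20) + (-24) + (-28)
= -112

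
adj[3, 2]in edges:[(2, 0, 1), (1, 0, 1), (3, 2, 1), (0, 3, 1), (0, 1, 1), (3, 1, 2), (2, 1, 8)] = 1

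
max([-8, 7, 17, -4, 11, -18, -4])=17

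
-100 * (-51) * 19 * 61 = 5910900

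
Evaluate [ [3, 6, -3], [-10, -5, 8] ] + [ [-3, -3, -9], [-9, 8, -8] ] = [[0, 3, -12], [-19, 3, 0]]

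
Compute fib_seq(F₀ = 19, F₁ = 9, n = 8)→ [19, 9, 28, 37, 65, 102, 167, 269]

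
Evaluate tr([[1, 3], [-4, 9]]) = 10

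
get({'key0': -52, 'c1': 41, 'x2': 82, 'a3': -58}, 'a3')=-58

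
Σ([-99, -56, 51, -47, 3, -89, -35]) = -272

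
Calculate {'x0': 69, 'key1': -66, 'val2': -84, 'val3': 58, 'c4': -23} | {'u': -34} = {'x0': 69, 'key1': -66, 'val2': -84, 'val3': 58, 'c4': -23, 'u': -34}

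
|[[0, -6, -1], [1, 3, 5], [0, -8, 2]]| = (1)*(0)*det([[3, 5], [-8, 2]]) + (-1)*(-6)*det([[1, 5], [0, 2]]) + (1)*(-1)*det([[1, 3], [0, -8]])
= 0 + 12 + 8
= 20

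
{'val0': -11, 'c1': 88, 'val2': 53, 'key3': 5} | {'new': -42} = {'val0': -11, 'c1': 88, 'val2': 53, 'key3': 5, 'new': -42}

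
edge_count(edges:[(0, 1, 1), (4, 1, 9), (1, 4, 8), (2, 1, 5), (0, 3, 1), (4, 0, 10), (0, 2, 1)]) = 7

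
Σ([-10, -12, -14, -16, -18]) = (-10) + (-12) + (-14) + (-16) + (-18)
= -70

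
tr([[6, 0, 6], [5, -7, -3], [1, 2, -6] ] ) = -7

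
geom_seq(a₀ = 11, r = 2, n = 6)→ [11, 22, 44, 88, 176, 352]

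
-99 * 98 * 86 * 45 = -37546740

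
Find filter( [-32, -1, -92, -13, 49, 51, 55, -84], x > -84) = [-32, -1, -13, 49, 51, 55]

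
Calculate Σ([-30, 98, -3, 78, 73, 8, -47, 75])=(-30) + 98 + (-3) + 78 + 73 + 8 + (-47) + 75
= 252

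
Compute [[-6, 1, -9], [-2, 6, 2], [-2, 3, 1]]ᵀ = [[-6, -2, -2], [1, 6, 3], [-9, 2, 1]]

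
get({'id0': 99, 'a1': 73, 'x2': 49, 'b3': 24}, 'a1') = 73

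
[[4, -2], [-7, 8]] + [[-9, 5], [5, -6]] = [[-5, 3], [-2, 2]]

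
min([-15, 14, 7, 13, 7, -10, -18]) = -18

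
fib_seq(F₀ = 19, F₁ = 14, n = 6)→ F_2 = F_1 + F_0 = 33
F_3 = F_2 + F_1 = 47
F_4 = F_3 + F_2 = 80
...
= [19, 14, 33, 47, 80, 127]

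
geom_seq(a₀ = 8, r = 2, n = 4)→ [8, 16, 32, 64]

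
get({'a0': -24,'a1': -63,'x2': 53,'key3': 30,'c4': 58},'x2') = 53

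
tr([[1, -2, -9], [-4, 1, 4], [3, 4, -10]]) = diagonal: 1 + 1 + (-10)
= -8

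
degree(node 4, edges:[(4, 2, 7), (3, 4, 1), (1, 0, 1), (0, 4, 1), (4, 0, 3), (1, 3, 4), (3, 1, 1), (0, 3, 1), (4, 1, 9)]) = incident: (4,2), (3,4), (0,4), (4,0), (4,1)
= 5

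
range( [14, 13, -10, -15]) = 29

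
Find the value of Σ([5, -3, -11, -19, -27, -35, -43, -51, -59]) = -243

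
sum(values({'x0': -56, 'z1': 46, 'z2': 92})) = 82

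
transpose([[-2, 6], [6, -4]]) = [[-2, 6], [6, -4]]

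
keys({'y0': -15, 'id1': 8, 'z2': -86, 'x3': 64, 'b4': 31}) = ['y0', 'id1', 'z2', 'x3', 'b4']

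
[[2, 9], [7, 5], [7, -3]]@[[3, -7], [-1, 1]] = [[-3, -5], [16, -44], [24, -52]]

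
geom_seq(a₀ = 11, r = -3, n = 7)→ [11, -33, 99, -297, 891, -2673, 8019]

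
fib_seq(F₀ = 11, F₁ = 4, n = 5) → [11, 4, 15, 19, 34]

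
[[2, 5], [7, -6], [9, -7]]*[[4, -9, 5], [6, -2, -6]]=[[38, -28, -20], [-8, -51, 71], [-6, -67, 87]]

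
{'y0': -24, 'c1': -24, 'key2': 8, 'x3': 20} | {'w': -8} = {'y0': -24, 'c1': -24, 'key2': 8, 'x3': 20, 'w': -8}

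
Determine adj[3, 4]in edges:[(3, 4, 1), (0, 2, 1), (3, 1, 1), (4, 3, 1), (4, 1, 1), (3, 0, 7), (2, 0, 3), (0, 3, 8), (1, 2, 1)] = 1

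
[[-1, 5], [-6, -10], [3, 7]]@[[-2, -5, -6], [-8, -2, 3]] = [[-38, -5, 21], [92, 50, 6], [-62, -29, 3]]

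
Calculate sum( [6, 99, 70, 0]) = 6 + 99 + 70 + 0
= 175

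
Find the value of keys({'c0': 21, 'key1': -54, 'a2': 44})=['c0', 'key1', 'a2']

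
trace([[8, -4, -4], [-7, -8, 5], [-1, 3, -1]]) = diagonal: 8 + (-8) + (-1)
= -1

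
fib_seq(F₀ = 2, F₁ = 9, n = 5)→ F_2 = F_1 + F_0 = 11
F_3 = F_2 + F_1 = 20
F_4 = F_3 + F_2 = 31
= [2, 9, 11, 20, 31]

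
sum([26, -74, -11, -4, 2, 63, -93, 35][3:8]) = 3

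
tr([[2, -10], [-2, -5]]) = -3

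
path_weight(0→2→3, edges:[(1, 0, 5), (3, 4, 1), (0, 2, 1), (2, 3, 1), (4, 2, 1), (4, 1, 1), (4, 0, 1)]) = w(0→2)=1 + w(2→3)=1
= 2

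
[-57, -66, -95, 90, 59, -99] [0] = -57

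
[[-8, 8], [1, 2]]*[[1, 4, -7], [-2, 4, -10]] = [[-24, 0, -24], [-3, 12, -27]]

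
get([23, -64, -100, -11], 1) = -64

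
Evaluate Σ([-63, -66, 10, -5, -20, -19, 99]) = -64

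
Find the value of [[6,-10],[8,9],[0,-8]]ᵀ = [[6, 8, 0], [-10, 9, -8]]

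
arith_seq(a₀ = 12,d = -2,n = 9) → a_0 = 12 + 0*-2 = 12
a_1 = 12 + 1*-2 = 10
a_2 = 12 + 2*-2 = 8
...
= [12, 10, 8, 6, 4, 2, 0, -2, -4]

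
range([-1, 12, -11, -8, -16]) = 28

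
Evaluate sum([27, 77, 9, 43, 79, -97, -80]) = 27 + 77 + 9 + 43 + 79 + (-97) + (-80)
= 58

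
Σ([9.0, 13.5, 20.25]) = 9.0 + 13.5 + 20.25
= 42.75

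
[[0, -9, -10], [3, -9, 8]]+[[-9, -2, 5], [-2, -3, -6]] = [[-9, -11, -5], [1, -12, 2]]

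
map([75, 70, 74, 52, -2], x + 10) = [85, 80, 84, 62, 8]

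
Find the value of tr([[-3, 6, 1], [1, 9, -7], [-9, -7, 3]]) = diagonal: (-3) + 9 + 3
= 9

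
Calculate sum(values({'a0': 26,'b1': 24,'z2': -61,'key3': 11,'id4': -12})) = -12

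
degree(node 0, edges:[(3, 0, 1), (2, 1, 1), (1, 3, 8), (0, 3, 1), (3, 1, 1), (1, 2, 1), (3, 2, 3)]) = incident: (3,0), (0,3)
= 2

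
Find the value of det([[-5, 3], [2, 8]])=(-5)*(8) - (3)*(2)
= -46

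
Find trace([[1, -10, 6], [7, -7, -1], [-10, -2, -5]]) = diagonal: 1 + (-7) + (-5)
= -11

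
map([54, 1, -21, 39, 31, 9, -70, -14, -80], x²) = [2916, 1, 441, 1521, 961, 81, 4900, 196, 6400]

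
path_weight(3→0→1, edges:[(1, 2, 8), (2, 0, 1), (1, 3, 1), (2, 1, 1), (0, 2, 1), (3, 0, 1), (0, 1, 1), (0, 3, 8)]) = 2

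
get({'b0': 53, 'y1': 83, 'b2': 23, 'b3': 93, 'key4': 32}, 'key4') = 32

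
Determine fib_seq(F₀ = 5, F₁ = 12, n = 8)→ F_2 = F_1 + F_0 = 17
F_3 = F_2 + F_1 = 29
F_4 = F_3 + F_2 = 46
...
= [5, 12, 17, 29, 46, 75, 121, 196]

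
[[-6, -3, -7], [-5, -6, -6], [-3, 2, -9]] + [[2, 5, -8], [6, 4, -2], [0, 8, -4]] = [[-4, 2, -15], [1, -2, -8], [-3, 10, -13]]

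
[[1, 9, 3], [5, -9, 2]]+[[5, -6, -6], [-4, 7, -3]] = [[6, 3, -3], [1, -2, -1]]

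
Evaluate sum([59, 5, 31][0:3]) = 95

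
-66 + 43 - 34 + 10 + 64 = 17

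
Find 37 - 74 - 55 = -92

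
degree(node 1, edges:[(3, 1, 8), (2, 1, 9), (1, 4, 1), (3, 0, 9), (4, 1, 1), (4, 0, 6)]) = 4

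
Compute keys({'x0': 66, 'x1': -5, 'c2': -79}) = ['x0', 'x1', 'c2']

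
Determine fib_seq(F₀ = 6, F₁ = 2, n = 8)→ [6, 2, 8, 10, 18, 28, 46, 74]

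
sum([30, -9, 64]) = 30 + (-9) + 64
= 85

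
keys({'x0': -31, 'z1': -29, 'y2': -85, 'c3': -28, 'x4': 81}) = ['x0', 'z1', 'y2', 'c3', 'x4']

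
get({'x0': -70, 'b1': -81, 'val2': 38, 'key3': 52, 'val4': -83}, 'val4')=-83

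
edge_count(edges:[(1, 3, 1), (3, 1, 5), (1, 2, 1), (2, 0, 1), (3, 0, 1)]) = 5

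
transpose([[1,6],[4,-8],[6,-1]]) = [[1, 4, 6], [6, -8, -1]]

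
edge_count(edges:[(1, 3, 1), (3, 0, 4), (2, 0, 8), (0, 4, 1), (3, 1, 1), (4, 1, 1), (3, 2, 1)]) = 7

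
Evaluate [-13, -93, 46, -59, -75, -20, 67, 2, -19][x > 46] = keep x where x > 46: -13✗, -93✗, 46✗, -59✗, -75✗, -20✗, 67✓, 2✗, -19✗
= [67]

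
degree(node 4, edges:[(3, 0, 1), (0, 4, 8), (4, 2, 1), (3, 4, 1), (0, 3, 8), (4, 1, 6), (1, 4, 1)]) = 5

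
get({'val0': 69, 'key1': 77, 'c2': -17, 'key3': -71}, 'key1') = 77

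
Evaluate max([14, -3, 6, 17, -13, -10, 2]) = 17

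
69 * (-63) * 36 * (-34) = 5320728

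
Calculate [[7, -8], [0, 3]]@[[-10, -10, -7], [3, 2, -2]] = [[-94, -86, -33], [9, 6, -6]]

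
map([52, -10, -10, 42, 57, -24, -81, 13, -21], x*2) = 52*2=104, -10*2=-20, -10*2=-20, 42*2=84, 57*2=114, -24*2=-48, -81*2=-162, 13*2=26, -21*2=-42
= [104, -20, -20, 84, 114, -48, -162, 26, -42]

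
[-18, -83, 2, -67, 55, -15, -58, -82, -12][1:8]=[-83, 2, -67, 55, -15, -58, -82]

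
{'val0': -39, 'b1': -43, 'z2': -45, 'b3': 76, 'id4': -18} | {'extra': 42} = {'val0': -39, 'b1': -43, 'z2': -45, 'b3': 76, 'id4': -18, 'extra': 42}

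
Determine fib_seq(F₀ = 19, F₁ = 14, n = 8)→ [19, 14, 33, 47, 80, 127, 207, 334]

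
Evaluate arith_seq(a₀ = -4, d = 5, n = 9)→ a_0 = -4 + 0*5 = -4
a_1 = -4 + 1*5 = 1
a_2 = -4 + 2*5 = 6
...
= [-4, 1, 6, 11, 16, 21, 26, 31, 36]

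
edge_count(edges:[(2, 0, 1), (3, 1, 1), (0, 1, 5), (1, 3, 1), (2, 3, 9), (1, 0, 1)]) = 6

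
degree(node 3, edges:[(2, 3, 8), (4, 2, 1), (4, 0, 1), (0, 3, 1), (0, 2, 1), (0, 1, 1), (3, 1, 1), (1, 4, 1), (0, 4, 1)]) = incident: (2,3), (0,3), (3,1)
= 3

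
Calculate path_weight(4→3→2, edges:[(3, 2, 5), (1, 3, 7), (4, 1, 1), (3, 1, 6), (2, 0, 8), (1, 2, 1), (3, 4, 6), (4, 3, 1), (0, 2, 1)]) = w(4→3)=1 + w(3→2)=5
= 6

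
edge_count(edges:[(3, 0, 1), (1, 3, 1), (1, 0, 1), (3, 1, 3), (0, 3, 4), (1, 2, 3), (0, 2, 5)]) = 7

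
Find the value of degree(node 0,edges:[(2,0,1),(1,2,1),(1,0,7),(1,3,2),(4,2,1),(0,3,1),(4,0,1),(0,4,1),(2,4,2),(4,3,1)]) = 5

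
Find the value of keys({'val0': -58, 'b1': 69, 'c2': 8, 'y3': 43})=['val0', 'b1', 'c2', 'y3']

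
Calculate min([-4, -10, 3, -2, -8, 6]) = -10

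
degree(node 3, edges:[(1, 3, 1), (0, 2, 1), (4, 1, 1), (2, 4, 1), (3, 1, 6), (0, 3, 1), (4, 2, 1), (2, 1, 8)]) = 3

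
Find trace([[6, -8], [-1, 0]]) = diagonal: 6 + 0
= 6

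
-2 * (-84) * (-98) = -16464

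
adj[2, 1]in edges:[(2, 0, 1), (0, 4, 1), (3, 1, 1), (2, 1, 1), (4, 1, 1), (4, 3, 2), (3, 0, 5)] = 1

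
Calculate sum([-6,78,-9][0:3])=63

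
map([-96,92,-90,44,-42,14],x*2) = -96*2=-192, 92*2=184, -90*2=-180, 44*2=88, -42*2=-84, 14*2=28
= [-192, 184, -180, 88, -84, 28]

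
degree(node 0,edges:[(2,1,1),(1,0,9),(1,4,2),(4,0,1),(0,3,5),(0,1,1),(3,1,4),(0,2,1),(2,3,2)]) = 5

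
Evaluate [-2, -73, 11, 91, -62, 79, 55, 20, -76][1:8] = [-73, 11, 91, -62, 79, 55, 20]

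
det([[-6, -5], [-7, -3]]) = (-6)*(-3) - (-5)*(-7)
= -17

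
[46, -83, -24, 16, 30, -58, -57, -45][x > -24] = [46, 16, 30]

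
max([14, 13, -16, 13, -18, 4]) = 14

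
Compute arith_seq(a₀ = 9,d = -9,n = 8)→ a_0 = 9 + 0*-9 = 9
a_1 = 9 + 1*-9 = 0
a_2 = 9 + 2*-9 = -9
...
= [9, 0, -9, -18, -27, -36, -45, -54]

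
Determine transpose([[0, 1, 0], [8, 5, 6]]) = [[0, 8], [1, 5], [0, 6]]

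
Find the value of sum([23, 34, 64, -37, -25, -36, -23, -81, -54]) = 23 + 34 + 64 + (-37) + (-25) + (-36) + (-23) + (-81) + (-54)
= -135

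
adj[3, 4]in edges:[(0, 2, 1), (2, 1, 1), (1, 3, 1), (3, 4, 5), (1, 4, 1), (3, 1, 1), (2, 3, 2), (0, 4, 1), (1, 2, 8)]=5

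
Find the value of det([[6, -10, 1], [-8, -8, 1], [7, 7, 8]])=-1136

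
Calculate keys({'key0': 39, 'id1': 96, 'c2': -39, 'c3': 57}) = ['key0', 'id1', 'c2', 'c3']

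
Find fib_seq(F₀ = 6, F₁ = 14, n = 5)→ [6, 14, 20, 34, 54]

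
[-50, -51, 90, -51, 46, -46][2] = 90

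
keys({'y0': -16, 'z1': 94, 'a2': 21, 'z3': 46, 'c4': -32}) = ['y0', 'z1', 'a2', 'z3', 'c4']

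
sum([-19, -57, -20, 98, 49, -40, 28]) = 39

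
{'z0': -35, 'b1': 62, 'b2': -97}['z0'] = -35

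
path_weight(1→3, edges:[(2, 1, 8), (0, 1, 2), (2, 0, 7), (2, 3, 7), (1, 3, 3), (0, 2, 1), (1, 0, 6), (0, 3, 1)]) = w(1→3)=3
= 3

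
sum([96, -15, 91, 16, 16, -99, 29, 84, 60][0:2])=81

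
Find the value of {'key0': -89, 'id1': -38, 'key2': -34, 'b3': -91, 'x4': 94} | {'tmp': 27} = {'key0': -89, 'id1': -38, 'key2': -34, 'b3': -91, 'x4': 94, 'tmp': 27}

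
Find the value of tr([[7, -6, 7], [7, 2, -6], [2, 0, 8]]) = 17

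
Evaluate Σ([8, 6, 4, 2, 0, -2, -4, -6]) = 8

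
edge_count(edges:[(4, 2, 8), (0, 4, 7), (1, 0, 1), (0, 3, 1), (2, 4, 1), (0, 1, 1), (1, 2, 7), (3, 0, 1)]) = 8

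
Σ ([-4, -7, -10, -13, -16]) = -50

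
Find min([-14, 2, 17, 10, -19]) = -19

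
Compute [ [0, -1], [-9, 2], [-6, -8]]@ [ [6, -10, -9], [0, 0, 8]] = [[0, 0, -8], [-54, 90, 97], [-36, 60, -10]]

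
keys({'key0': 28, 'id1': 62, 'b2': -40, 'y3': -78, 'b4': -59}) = ['key0', 'id1', 'b2', 'y3', 'b4']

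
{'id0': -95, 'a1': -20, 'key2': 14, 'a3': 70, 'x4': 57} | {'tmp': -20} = {'id0': -95, 'a1': -20, 'key2': 14, 'a3': 70, 'x4': 57, 'tmp': -20}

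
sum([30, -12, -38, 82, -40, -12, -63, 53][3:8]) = 20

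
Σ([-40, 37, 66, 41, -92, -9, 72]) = (-40) + 37 + 66 + 41 + (-92) + (-9) + 72
= 75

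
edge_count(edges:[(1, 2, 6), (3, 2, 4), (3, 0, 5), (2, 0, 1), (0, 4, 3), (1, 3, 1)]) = 6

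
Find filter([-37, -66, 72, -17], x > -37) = [72, -17]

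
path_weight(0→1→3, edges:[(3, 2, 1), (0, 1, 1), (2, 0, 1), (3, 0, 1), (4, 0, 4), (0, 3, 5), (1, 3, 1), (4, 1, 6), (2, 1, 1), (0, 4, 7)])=w(0→1)=1 + w(1→3)=1
= 2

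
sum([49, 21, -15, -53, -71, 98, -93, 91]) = 49 + 21 + (-15) + (-53) + (-71) + 98 + (-93) + 91
= 27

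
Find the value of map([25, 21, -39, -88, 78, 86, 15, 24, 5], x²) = [625, 441, 1521, 7744, 6084, 7396, 225, 576, 25]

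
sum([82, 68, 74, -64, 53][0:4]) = 160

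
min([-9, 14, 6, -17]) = -17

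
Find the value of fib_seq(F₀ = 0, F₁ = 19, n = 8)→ [0, 19, 19, 38, 57, 95, 152, 247]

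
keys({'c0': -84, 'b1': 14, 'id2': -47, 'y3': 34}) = ['c0', 'b1', 'id2', 'y3']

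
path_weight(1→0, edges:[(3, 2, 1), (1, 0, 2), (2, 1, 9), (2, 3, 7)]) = 2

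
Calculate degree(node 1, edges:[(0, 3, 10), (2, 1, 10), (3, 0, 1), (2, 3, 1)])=incident: (2,1)
= 1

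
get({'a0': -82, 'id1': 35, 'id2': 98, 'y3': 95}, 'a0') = -82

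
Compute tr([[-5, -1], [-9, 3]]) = -2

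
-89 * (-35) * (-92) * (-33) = 9457140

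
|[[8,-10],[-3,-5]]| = -70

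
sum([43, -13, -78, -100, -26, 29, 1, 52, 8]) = 43 + (-13) + (-78) + (-100) + (-26) + 29 + 1 + 52 + 8
= -84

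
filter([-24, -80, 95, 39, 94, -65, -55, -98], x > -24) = [95, 39, 94]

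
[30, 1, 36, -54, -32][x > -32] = keep x where x > -32: 30✓, 1✓, 36✓, -54✗, -32✗
= [30, 1, 36]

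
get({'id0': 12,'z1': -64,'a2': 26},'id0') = 12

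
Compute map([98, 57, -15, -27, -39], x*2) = 98*2=196, 57*2=114, -15*2=-30, -27*2=-54, -39*2=-78
= [196, 114, -30, -54, -78]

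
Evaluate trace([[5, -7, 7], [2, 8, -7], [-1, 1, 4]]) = diagonal: 5 + 8 + 4
= 17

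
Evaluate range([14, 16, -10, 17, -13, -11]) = 30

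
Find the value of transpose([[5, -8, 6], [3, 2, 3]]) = [[5, 3], [-8, 2], [6, 3]]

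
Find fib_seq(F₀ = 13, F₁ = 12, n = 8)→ F_2 = F_1 + F_0 = 25
F_3 = F_2 + F_1 = 37
F_4 = F_3 + F_2 = 62
...
= [13, 12, 25, 37, 62, 99, 161, 260]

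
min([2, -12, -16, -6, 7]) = -16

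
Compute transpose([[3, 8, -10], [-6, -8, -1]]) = [[3, -6], [8, -8], [-10, -1]]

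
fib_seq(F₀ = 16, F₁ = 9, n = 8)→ F_2 = F_1 + F_0 = 25
F_3 = F_2 + F_1 = 34
F_4 = F_3 + F_2 = 59
...
= [16, 9, 25, 34, 59, 93, 152, 245]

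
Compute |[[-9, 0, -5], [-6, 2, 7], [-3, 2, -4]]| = (1)*(-9)*det([[2, 7], [2, -4]]) + (-1)*(0)*det([[-6, 7], [-3, -4]]) + (1)*(-5)*det([[-6, 2], [-3, 2]])
= 198 + 0 + 30
= 228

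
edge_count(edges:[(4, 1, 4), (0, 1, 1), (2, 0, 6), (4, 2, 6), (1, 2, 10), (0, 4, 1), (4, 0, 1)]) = 7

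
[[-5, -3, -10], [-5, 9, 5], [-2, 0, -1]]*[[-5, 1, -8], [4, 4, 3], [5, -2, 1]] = [[-37, 3, 21], [86, 21, 72], [5, 0, 15]]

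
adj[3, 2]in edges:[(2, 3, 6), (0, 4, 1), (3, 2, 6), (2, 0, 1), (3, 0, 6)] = 6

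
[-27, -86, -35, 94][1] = -86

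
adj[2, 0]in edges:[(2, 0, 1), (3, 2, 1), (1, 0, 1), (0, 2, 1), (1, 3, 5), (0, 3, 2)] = 1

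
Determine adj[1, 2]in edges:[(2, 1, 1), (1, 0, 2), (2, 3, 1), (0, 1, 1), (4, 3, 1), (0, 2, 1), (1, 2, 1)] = 1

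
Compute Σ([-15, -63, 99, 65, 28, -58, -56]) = 0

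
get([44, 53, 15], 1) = 53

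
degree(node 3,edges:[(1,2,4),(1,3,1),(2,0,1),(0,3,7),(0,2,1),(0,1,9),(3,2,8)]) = 3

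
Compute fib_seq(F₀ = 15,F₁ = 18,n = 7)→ F_2 = F_1 + F_0 = 33
F_3 = F_2 + F_1 = 51
F_4 = F_3 + F_2 = 84
...
= [15, 18, 33, 51, 84, 135, 219]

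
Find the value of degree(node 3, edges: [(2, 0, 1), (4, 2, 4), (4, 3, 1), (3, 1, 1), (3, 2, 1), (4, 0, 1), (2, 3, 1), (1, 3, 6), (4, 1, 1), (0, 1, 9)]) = incident: (4,3), (3,1), (3,2), (2,3), (1,3)
= 5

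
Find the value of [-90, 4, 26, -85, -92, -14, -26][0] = -90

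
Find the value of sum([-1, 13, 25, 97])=(-1) + 13 + 25 + 97
= 134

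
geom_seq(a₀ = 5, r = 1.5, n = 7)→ a_0 = 5*1.5^0 = 5.0
a_1 = 5*1.5^1 = 7.5
a_2 = 5*1.5^2 = 11.25
...
= [5.0, 7.5, 11.25, 16.875, 25.3125, 37.96875, 56.953125]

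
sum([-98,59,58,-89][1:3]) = slice → [59, 58]
59 + 58
= 117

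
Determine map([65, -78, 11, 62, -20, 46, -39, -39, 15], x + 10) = [75, -68, 21, 72, -10, 56, -29, -29, 25]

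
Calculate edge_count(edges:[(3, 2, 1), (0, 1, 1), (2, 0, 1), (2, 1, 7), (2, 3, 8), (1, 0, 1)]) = 6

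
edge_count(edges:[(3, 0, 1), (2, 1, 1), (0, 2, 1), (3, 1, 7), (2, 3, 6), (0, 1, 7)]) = 6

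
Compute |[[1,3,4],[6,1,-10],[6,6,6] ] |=(1)*(1)*det([[1, -10], [6, 6]]) + (-1)*(3)*det([[6, -10], [6, 6]]) + (1)*(4)*det([[6, 1], [6, 6]])
= 66 + -288 + 120
= -102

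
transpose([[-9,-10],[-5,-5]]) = [[-9, -5], [-10, -5]]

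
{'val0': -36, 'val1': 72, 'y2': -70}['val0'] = -36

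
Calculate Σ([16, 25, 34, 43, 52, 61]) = 231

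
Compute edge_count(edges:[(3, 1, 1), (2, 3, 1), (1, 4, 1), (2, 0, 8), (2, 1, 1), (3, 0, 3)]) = 6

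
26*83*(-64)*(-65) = 8977280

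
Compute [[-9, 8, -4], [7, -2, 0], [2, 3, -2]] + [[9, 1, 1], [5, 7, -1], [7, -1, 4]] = [[0, 9, -3], [12, 5, -1], [9, 2, 2]]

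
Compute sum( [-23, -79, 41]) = (-23) + (-79) + 41
= -61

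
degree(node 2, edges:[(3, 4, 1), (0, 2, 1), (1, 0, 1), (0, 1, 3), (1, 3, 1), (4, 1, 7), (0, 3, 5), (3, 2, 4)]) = 2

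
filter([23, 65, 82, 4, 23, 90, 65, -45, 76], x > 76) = [82, 90]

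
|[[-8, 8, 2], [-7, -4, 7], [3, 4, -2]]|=(1)*(-8)*det([[-4, 7], [4, -2]]) + (-1)*(8)*det([[-7, 7], [3, -2]]) + (1)*(2)*det([[-7, -4], [3, 4]])
= 160 + 56 + -32
= 184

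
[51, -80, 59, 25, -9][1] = -80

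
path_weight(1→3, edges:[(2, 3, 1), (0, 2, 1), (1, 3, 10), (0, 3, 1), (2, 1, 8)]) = 10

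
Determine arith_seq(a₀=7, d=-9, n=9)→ a_0 = 7 + 0*-9 = 7
a_1 = 7 + 1*-9 = -2
a_2 = 7 + 2*-9 = -11
...
= [7, -2, -11, -20, -29, -38, -47, -56, -65]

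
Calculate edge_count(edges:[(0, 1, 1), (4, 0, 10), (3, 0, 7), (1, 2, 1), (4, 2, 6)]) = 5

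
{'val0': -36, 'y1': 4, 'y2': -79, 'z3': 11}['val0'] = -36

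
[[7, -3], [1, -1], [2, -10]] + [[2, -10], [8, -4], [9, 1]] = [[9, -13], [9, -5], [11, -9]]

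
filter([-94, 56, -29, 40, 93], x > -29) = [56, 40, 93]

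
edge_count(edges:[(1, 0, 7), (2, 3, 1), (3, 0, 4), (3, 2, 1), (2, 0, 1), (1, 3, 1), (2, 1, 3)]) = 7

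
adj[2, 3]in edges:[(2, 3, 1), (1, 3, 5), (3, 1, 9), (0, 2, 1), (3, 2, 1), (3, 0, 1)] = 1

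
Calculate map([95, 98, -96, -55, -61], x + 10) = 95+10=105, 98+10=108, -96+10=-86, -55+10=-45, -61+10=-51
= [105, 108, -86, -45, -51]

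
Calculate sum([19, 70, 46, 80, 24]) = 19 + 70 + 46 + 80 + 24
= 239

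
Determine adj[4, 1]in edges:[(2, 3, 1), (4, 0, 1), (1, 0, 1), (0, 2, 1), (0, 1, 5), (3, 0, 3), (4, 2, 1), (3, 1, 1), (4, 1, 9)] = 9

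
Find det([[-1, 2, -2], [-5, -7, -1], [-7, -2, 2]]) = (1)*(-1)*det([[-7, -1], [-2, 2]]) + (-1)*(2)*det([[-5, -1], [-7, 2]]) + (1)*(-2)*det([[-5, -7], [-7, -2]])
= 16 + 34 + 78
= 128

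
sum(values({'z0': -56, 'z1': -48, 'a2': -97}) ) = (-56) + (-48) + (-97)
= -201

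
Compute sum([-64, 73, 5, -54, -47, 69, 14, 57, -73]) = (-64) + 73 + 5 + (-54) + (-47) + 69 + 14 + 57 + (-73)
= -20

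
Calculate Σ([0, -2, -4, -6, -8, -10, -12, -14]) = -56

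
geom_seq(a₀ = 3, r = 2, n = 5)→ a_0 = 3*2^0 = 3
a_1 = 3*2^1 = 6
a_2 = 3*2^2 = 12
...
= [3, 6, 12, 24, 48]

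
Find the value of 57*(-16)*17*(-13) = 201552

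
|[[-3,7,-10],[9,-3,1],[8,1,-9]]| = 215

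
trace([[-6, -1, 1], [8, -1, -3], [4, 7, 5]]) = -2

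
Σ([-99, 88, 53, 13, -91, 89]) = 53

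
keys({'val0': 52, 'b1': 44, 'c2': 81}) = ['val0', 'b1', 'c2']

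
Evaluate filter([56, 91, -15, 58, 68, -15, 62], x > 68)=[91]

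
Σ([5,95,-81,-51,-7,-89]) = -128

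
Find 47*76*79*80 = 22575040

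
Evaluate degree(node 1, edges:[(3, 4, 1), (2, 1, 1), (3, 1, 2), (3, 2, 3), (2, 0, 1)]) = 2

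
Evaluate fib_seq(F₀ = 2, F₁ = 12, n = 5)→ F_2 = F_1 + F_0 = 14
F_3 = F_2 + F_1 = 26
F_4 = F_3 + F_2 = 40
= [2, 12, 14, 26, 40]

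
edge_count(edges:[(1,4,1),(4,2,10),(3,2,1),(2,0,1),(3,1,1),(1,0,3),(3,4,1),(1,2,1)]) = 8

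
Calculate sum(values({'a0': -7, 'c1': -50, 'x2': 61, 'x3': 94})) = 98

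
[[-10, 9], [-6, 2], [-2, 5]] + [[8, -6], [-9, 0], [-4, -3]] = [[-2, 3], [-15, 2], [-6, 2]]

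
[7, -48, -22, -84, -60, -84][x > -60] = [7, -48, -22]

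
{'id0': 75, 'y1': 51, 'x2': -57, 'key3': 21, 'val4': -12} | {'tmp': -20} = {'id0': 75, 'y1': 51, 'x2': -57, 'key3': 21, 'val4': -12, 'tmp': -20}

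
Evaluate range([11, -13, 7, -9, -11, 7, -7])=24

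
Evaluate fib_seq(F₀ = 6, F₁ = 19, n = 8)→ F_2 = F_1 + F_0 = 25
F_3 = F_2 + F_1 = 44
F_4 = F_3 + F_2 = 69
...
= [6, 19, 25, 44, 69, 113, 182, 295]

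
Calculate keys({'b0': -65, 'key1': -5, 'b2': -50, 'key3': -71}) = ['b0', 'key1', 'b2', 'key3']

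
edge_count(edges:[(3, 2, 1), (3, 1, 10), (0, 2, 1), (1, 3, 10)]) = 4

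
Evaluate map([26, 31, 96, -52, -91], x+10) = 26+10=36, 31+10=41, 96+10=106, -52+10=-42, -91+10=-81
= [36, 41, 106, -42, -81]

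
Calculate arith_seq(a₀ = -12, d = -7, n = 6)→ a_0 = -12 + 0*-7 = -12
a_1 = -12 + 1*-7 = -19
a_2 = -12 + 2*-7 = -26
...
= [-12, -19, -26, -33, -40, -47]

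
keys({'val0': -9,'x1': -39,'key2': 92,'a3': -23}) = ['val0', 'x1', 'key2', 'a3']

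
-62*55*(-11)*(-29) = -1087790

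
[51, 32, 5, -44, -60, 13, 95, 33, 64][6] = 95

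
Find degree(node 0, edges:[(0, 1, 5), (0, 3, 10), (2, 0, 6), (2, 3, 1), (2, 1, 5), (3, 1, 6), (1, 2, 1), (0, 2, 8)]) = 4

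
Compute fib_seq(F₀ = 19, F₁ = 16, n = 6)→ F_2 = F_1 + F_0 = 35
F_3 = F_2 + F_1 = 51
F_4 = F_3 + F_2 = 86
...
= [19, 16, 35, 51, 86, 137]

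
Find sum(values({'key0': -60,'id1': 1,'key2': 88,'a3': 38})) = (-60) + 1 + 88 + 38
= 67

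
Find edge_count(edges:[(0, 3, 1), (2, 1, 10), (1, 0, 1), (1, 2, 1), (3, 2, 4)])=5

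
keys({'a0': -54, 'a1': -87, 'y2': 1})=['a0', 'a1', 'y2']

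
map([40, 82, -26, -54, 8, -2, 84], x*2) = 40*2=80, 82*2=164, -26*2=-52, -54*2=-108, 8*2=16, -2*2=-4, 84*2=168
= [80, 164, -52, -108, 16, -4, 168]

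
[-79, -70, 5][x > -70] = keep x where x > -70: -79✗, -70✗, 5✓
= [5]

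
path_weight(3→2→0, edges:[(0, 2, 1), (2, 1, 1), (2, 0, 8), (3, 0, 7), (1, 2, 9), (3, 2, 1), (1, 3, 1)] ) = 9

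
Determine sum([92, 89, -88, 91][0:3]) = slice → [92, 89, -88]
92 + 89 + (-88)
= 93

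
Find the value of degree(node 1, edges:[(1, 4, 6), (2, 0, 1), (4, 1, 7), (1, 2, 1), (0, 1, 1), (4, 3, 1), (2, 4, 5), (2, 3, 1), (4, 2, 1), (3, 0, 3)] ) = incident: (1,4), (4,1), (1,2), (0,1)
= 4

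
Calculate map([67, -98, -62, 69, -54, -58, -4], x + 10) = [77, -88, -52, 79, -44, -48, 6]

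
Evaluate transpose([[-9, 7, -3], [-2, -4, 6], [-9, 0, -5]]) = [[-9, -2, -9], [7, -4, 0], [-3, 6, -5]]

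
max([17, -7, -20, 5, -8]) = 17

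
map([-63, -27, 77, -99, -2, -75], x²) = [3969, 729, 5929, 9801, 4, 5625]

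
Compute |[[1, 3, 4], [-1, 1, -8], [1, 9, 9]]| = 44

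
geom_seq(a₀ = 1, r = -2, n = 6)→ a_0 = 1*(-2)^0 = 1
a_1 = 1*(-2)^1 = -2
a_2 = 1*(-2)^2 = 4
...
= [1, -2, 4, -8, 16, -32]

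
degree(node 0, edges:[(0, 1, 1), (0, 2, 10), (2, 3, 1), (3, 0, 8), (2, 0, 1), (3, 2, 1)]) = 4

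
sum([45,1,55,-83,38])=56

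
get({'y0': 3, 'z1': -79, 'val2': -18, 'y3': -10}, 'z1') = -79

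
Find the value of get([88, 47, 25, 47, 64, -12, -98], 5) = -12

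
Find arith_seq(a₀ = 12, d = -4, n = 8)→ a_0 = 12 + 0*-4 = 12
a_1 = 12 + 1*-4 = 8
a_2 = 12 + 2*-4 = 4
...
= [12, 8, 4, 0, -4, -8, -12, -16]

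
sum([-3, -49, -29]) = (-3) + (-49) + (-29)
= -81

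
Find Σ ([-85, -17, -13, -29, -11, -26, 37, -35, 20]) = -159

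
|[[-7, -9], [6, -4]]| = 82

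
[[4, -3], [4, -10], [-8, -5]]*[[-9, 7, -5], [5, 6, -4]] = [[-51, 10, -8], [-86, -32, 20], [47, -86, 60]]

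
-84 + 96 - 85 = -73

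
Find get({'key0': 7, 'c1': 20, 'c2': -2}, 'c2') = -2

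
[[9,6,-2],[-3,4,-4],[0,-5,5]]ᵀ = [[9, -3, 0], [6, 4, -5], [-2, -4, 5]]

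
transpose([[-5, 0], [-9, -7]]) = [[-5, -9], [0, -7]]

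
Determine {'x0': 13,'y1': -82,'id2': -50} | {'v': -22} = {'x0': 13, 'y1': -82, 'id2': -50, 'v': -22}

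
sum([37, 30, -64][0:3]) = slice → [37, 30, -64]
37 + 30 + (-64)
= 3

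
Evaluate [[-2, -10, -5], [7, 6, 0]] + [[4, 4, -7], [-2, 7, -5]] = [[2, -6, -12], [5, 13, -5]]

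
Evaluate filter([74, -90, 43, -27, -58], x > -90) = keep x where x > -90: 74✓, -90✗, 43✓, -27✓, -58✓
= [74, 43, -27, -58]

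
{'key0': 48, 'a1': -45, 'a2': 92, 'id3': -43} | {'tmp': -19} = {'key0': 48, 'a1': -45, 'a2': 92, 'id3': -43, 'tmp': -19}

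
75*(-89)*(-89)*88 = 52278600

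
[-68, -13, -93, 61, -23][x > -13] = keep x where x > -13: -68✗, -13✗, -93✗, 61✓, -23✗
= [61]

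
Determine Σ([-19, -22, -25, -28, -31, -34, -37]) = (-19) + (-22) + (-25) + (-28) + (-31) + (-34) + (-37)
= -196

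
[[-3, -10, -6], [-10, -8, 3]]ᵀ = [[-3, -10], [-10, -8], [-6, 3]]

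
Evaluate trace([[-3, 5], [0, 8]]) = 5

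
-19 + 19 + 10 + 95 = 105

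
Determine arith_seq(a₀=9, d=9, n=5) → [9, 18, 27, 36, 45]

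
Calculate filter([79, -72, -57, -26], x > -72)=[79, -57, -26]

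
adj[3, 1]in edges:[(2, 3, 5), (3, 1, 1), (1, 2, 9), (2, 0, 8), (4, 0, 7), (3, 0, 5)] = 1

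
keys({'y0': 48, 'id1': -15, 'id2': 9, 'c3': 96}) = ['y0', 'id1', 'id2', 'c3']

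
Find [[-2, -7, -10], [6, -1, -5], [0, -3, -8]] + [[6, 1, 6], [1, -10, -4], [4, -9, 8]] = [[4, -6, -4], [7, -11, -9], [4, -12, 0]]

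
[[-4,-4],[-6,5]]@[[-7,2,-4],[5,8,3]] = C[0][0] = (-4)*(-7) + (-4)*(5) = 8
C[0][1] = (-4)*(2) + (-4)*(8) = -40
C[0][2] = (-4)*(-4) + (-4)*(3) = 4
C[1][0] = (-6)*(-7) + (5)*(5) = 67
C[1][1] = (-6)*(2) + (5)*(8) = 28
C[1][2] = (-6)*(-4) + (5)*(3) = 39
= [[8, -40, 4], [67, 28, 39]]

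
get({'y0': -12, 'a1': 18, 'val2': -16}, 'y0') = -12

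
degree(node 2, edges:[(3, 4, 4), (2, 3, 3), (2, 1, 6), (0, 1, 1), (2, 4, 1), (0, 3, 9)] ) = 3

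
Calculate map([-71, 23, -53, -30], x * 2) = -71*2=-142, 23*2=46, -53*2=-106, -30*2=-60
= [-142, 46, -106, -60]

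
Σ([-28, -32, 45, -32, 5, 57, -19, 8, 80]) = 84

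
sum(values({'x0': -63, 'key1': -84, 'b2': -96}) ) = -243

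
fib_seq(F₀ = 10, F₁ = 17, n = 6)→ [10, 17, 27, 44, 71, 115]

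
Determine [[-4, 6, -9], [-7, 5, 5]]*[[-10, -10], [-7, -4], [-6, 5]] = C[0][0] = (-4)*(-10) + (6)*(-7) + (-9)*(-6) = 52
C[0][1] = (-4)*(-10) + (6)*(-4) + (-9)*(5) = -29
C[1][0] = (-7)*(-10) + (5)*(-7) + (5)*(-6) = 5
C[1][1] = (-7)*(-10) + (5)*(-4) + (5)*(5) = 75
= [[52, -29], [5, 75]]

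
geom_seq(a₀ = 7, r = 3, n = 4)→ a_0 = 7*3^0 = 7
a_1 = 7*3^1 = 21
a_2 = 7*3^2 = 63
...
= [7, 21, 63, 189]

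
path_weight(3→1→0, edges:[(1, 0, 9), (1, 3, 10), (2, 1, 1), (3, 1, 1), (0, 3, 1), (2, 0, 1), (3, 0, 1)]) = 10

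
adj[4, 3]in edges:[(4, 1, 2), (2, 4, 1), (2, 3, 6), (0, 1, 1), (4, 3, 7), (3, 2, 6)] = 7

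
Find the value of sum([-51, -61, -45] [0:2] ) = -112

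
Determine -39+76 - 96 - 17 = -76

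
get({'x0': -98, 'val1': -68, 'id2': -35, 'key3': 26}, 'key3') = 26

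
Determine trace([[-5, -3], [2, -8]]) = -13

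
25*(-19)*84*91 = -3630900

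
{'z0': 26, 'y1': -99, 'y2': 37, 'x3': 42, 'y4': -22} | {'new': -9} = {'z0': 26, 'y1': -99, 'y2': 37, 'x3': 42, 'y4': -22, 'new': -9}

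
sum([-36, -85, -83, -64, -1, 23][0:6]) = -246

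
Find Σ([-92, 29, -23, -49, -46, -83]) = (-92) + 29 + (-23) + (-49) + (-46) + (-83)
= -264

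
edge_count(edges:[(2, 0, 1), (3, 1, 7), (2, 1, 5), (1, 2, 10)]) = 4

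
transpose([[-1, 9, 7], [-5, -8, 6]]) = [[-1, -5], [9, -8], [7, 6]]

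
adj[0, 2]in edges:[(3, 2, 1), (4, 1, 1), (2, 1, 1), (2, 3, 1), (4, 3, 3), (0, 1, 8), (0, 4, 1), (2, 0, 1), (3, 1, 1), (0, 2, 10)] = 10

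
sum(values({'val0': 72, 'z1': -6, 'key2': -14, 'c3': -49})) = 3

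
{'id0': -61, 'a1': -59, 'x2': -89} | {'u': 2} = {'id0': -61, 'a1': -59, 'x2': -89, 'u': 2}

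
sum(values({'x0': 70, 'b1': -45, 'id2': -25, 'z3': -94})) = 70 + (-45) + (-25) + (-94)
= -94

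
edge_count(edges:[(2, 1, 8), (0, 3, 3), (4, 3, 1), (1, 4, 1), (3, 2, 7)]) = 5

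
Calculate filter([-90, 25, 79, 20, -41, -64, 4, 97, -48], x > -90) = [25, 79, 20, -41, -64, 4, 97, -48]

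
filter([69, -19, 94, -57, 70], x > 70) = [94]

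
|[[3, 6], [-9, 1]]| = 57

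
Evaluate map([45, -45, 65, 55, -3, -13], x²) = (45)²=2025, (-45)²=2025, (65)²=4225, (55)²=3025, (-3)²=9, (-13)²=169
= [2025, 2025, 4225, 3025, 9, 169]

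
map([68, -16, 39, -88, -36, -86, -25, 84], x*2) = [136, -32, 78, -176, -72, -172, -50, 168]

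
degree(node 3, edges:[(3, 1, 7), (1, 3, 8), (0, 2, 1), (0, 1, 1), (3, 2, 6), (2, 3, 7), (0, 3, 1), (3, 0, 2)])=incident: (3,1), (1,3), (3,2), (2,3), (0,3), (3,0)
= 6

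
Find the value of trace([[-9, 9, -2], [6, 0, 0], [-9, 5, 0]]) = -9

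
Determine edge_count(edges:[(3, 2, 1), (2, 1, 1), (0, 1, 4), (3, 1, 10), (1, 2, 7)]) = 5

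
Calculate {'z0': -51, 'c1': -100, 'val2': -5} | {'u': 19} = {'z0': -51, 'c1': -100, 'val2': -5, 'u': 19}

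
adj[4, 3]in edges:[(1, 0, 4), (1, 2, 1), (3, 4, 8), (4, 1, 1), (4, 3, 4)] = 4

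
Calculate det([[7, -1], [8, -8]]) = (7)*(-8) - (-1)*(8)
= -48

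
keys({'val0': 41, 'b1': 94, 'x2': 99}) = ['val0', 'b1', 'x2']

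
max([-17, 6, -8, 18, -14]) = 18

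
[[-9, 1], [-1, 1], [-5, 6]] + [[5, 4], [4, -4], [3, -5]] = [[-4, 5], [3, -3], [-2, 1]]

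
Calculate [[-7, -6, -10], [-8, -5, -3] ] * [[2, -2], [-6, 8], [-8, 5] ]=C[0][0] = (-7)*(2) + (-6)*(-6) + (-10)*(-8) = 102
C[0][1] = (-7)*(-2) + (-6)*(8) + (-10)*(5) = -84
C[1][0] = (-8)*(2) + (-5)*(-6) + (-3)*(-8) = 38
C[1][1] = (-8)*(-2) + (-5)*(8) + (-3)*(5) = -39
= [[102, -84], [38, -39]]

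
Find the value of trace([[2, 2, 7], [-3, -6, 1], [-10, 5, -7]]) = diagonal: 2 + (-6) + (-7)
= -11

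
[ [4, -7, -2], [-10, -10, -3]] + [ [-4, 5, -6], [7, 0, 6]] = [[0, -2, -8], [-3, -10, 3]]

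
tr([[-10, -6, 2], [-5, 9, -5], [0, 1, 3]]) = 2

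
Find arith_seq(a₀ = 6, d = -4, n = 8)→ [6, 2, -2, -6, -10, -14, -18, -22]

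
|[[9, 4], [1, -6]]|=(9)*(-6) - (4)*(1)
= -58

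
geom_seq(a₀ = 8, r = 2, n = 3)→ [8, 16, 32]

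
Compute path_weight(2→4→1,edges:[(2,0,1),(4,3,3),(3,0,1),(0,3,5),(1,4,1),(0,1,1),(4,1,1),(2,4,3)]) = 4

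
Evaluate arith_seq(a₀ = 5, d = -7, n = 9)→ a_0 = 5 + 0*-7 = 5
a_1 = 5 + 1*-7 = -2
a_2 = 5 + 2*-7 = -9
...
= [5, -2, -9, -16, -23, -30, -37, -44, -51]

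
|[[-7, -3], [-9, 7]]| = -76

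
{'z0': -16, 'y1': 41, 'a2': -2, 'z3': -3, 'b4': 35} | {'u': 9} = {'z0': -16, 'y1': 41, 'a2': -2, 'z3': -3, 'b4': 35, 'u': 9}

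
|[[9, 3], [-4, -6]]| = -42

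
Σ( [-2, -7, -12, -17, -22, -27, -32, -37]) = (-2) + (-7) + (-12) + (-17) + (-22) + (-27) + (-32) + (-37)
= -156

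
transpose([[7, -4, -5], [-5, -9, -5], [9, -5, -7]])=[[7, -5, 9], [-4, -9, -5], [-5, -5, -7]]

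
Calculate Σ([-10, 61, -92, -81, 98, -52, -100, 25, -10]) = -161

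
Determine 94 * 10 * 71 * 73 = 4872020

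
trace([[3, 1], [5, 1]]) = 4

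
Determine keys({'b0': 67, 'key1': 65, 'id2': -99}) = ['b0', 'key1', 'id2']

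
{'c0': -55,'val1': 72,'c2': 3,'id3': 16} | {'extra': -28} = {'c0': -55, 'val1': 72, 'c2': 3, 'id3': 16, 'extra': -28}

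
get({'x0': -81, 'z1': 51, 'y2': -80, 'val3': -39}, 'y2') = -80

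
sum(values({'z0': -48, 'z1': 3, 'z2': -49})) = (-48) + 3 + (-49)
= -94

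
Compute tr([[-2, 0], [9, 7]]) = 5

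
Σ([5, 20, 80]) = 105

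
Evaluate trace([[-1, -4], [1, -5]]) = diagonal: (-1) + (-5)
= -6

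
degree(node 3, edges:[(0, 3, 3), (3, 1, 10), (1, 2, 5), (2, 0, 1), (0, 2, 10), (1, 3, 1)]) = 3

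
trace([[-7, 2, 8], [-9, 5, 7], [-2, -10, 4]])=diagonal: (-7) + 5 + 4
= 2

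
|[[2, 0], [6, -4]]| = -8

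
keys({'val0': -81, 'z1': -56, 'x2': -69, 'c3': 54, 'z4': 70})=['val0', 'z1', 'x2', 'c3', 'z4']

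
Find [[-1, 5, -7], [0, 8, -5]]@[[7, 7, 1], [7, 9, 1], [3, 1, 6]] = [[7, 31, -38], [41, 67, -22]]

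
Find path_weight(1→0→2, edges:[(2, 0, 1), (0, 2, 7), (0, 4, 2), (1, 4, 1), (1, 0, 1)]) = 8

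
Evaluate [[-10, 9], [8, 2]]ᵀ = [[-10, 8], [9, 2]]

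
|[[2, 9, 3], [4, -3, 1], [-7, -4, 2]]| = -250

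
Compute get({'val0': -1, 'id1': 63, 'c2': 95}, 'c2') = 95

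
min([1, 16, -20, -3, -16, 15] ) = -20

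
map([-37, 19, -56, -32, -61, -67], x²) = (-37)²=1369, (19)²=361, (-56)²=3136, (-32)²=1024, (-61)²=3721, (-67)²=4489
= [1369, 361, 3136, 1024, 3721, 4489]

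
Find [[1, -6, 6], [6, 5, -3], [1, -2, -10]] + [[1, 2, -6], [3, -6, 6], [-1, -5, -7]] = [[2, -4, 0], [9, -1, 3], [0, -7, -17]]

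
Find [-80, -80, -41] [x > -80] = keep x where x > -80: -80✗, -80✗, -41✓
= [-41]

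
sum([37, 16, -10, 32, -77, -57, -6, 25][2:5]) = slice → [-10, 32, -77]
(-10) + 32 + (-77)
= -55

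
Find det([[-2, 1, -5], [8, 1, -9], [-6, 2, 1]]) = (1)*(-2)*det([[1, -9], [2, 1]]) + (-1)*(1)*det([[8, -9], [-6, 1]]) + (1)*(-5)*det([[8, 1], [-6, 2]])
= -38 + 46 + -110
= -102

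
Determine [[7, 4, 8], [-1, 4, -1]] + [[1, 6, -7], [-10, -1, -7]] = [[8, 10, 1], [-11, 3, -8]]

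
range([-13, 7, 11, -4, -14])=25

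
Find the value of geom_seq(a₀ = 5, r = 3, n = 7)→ [5, 15, 45, 135, 405, 1215, 3645]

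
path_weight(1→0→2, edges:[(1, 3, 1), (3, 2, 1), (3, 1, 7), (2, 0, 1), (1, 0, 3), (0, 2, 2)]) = 5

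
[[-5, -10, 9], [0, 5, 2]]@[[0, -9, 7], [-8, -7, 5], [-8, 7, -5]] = [[8, 178, -130], [-56, -21, 15]]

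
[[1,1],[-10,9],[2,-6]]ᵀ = [[1, -10, 2], [1, 9, -6]]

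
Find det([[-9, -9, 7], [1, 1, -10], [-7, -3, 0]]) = -332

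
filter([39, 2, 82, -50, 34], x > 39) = [82]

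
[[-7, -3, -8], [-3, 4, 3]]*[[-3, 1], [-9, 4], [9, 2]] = [[-24, -35], [0, 19]]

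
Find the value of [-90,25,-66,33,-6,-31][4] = -6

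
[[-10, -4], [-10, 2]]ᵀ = [[-10, -10], [-4, 2]]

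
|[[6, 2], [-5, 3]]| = 28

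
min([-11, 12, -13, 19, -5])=-13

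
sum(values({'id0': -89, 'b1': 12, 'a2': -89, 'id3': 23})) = (-89) + 12 + (-89) + 23
= -143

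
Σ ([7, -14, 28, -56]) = 7 + -14 + 28 + -56
= -35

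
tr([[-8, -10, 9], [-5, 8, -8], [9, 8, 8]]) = 8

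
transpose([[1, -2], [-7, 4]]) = [[1, -7], [-2, 4]]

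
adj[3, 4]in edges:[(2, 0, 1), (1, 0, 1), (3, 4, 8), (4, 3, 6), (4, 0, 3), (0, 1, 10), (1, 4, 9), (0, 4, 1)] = 8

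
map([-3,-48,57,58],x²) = [9, 2304, 3249, 3364]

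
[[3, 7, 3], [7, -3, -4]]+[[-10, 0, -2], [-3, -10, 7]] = [[-7, 7, 1], [4, -13, 3]]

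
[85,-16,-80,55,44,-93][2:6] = [-80, 55, 44, -93]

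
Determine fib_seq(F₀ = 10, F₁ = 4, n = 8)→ F_2 = F_1 + F_0 = 14
F_3 = F_2 + F_1 = 18
F_4 = F_3 + F_2 = 32
...
= [10, 4, 14, 18, 32, 50, 82, 132]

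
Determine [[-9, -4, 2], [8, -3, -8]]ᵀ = [[-9, 8], [-4, -3], [2, -8]]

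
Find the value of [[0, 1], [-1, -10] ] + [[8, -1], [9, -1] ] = [[8, 0], [8, -11]]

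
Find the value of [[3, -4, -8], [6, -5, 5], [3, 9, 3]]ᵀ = [[3, 6, 3], [-4, -5, 9], [-8, 5, 3]]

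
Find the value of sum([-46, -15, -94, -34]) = -189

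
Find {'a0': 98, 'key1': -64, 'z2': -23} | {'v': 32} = {'a0': 98, 'key1': -64, 'z2': -23, 'v': 32}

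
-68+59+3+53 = 47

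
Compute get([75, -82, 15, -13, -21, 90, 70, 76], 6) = 70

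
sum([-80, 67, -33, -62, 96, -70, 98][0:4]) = slice → [-80, 67, -33, -62]
(-80) + 67 + (-33) + (-62)
= -108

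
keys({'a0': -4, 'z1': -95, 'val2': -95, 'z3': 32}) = ['a0', 'z1', 'val2', 'z3']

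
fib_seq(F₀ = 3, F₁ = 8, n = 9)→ [3, 8, 11, 19, 30, 49, 79, 128, 207]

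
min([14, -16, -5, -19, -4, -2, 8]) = -19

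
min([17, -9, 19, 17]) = -9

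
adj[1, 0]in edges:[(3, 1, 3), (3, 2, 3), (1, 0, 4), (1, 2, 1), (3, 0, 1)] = 4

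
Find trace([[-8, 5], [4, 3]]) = -5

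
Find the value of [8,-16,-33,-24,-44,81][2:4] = [-33, -24]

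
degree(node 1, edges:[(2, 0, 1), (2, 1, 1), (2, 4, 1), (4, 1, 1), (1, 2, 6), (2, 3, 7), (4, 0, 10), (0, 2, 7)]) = incident: (2,1), (4,1), (1,2)
= 3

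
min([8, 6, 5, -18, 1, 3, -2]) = -18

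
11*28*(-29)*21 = -187572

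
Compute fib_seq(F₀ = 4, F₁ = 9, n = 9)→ [4, 9, 13, 22, 35, 57, 92, 149, 241]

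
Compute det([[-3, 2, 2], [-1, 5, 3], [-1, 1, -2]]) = (1)*(-3)*det([[5, 3], [1, -2]]) + (-1)*(2)*det([[-1, 3], [-1, -2]]) + (1)*(2)*det([[-1, 5], [-1, 1]])
= 39 + -10 + 8
= 37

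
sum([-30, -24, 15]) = (-30) + (-24) + 15
= -39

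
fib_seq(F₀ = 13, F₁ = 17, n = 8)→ F_2 = F_1 + F_0 = 30
F_3 = F_2 + F_1 = 47
F_4 = F_3 + F_2 = 77
...
= [13, 17, 30, 47, 77, 124, 201, 325]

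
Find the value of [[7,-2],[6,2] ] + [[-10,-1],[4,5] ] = [[-3, -3], [10, 7]]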